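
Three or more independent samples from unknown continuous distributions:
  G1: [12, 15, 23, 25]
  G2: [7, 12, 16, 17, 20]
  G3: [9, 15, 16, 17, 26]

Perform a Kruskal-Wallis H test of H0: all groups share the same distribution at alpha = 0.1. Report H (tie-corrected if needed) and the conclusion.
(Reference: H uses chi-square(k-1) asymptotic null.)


Step 1: Combine all N = 14 observations and assign midranks.
sorted (value, group, rank): (7,G2,1), (9,G3,2), (12,G1,3.5), (12,G2,3.5), (15,G1,5.5), (15,G3,5.5), (16,G2,7.5), (16,G3,7.5), (17,G2,9.5), (17,G3,9.5), (20,G2,11), (23,G1,12), (25,G1,13), (26,G3,14)
Step 2: Sum ranks within each group.
R_1 = 34 (n_1 = 4)
R_2 = 32.5 (n_2 = 5)
R_3 = 38.5 (n_3 = 5)
Step 3: H = 12/(N(N+1)) * sum(R_i^2/n_i) - 3(N+1)
     = 12/(14*15) * (34^2/4 + 32.5^2/5 + 38.5^2/5) - 3*15
     = 0.057143 * 796.7 - 45
     = 0.525714.
Step 4: Ties present; correction factor C = 1 - 24/(14^3 - 14) = 0.991209. Corrected H = 0.525714 / 0.991209 = 0.530377.
Step 5: Under H0, H ~ chi^2(2); p-value = 0.767061.
Step 6: alpha = 0.1. fail to reject H0.

H = 0.5304, df = 2, p = 0.767061, fail to reject H0.


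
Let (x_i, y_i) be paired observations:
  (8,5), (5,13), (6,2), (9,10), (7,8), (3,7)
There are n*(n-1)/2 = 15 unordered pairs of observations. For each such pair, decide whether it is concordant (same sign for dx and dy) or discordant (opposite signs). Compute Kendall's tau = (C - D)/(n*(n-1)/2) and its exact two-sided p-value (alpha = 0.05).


Step 1: Enumerate the 15 unordered pairs (i,j) with i<j and classify each by sign(x_j-x_i) * sign(y_j-y_i).
  (1,2):dx=-3,dy=+8->D; (1,3):dx=-2,dy=-3->C; (1,4):dx=+1,dy=+5->C; (1,5):dx=-1,dy=+3->D
  (1,6):dx=-5,dy=+2->D; (2,3):dx=+1,dy=-11->D; (2,4):dx=+4,dy=-3->D; (2,5):dx=+2,dy=-5->D
  (2,6):dx=-2,dy=-6->C; (3,4):dx=+3,dy=+8->C; (3,5):dx=+1,dy=+6->C; (3,6):dx=-3,dy=+5->D
  (4,5):dx=-2,dy=-2->C; (4,6):dx=-6,dy=-3->C; (5,6):dx=-4,dy=-1->C
Step 2: C = 8, D = 7, total pairs = 15.
Step 3: tau = (C - D)/(n(n-1)/2) = (8 - 7)/15 = 0.066667.
Step 4: Exact two-sided p-value (enumerate n! = 720 permutations of y under H0): p = 1.000000.
Step 5: alpha = 0.05. fail to reject H0.

tau_b = 0.0667 (C=8, D=7), p = 1.000000, fail to reject H0.


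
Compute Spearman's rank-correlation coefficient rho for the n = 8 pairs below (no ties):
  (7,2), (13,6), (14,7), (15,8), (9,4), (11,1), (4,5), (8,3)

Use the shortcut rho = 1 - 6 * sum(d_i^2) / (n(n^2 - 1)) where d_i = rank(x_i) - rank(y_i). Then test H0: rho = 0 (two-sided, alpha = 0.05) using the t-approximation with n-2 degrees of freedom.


Step 1: Rank x and y separately (midranks; no ties here).
rank(x): 7->2, 13->6, 14->7, 15->8, 9->4, 11->5, 4->1, 8->3
rank(y): 2->2, 6->6, 7->7, 8->8, 4->4, 1->1, 5->5, 3->3
Step 2: d_i = R_x(i) - R_y(i); compute d_i^2.
  (2-2)^2=0, (6-6)^2=0, (7-7)^2=0, (8-8)^2=0, (4-4)^2=0, (5-1)^2=16, (1-5)^2=16, (3-3)^2=0
sum(d^2) = 32.
Step 3: rho = 1 - 6*32 / (8*(8^2 - 1)) = 1 - 192/504 = 0.619048.
Step 4: Under H0, t = rho * sqrt((n-2)/(1-rho^2)) = 1.9308 ~ t(6).
Step 5: Two-sided p-value from the t-distribution with 6 df = 0.101733.
Step 6: alpha = 0.05. fail to reject H0.

rho = 0.6190, p = 0.101733, fail to reject H0 at alpha = 0.05.


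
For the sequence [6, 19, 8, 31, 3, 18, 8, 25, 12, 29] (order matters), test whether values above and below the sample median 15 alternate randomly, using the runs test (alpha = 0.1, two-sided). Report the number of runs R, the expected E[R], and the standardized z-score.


Step 1: Compute median = 15; label A = above, B = below.
Labels in order: BABABABABA  (n_A = 5, n_B = 5)
Step 2: Count runs R = 10.
Step 3: Under H0 (random ordering), E[R] = 2*n_A*n_B/(n_A+n_B) + 1 = 2*5*5/10 + 1 = 6.0000.
        Var[R] = 2*n_A*n_B*(2*n_A*n_B - n_A - n_B) / ((n_A+n_B)^2 * (n_A+n_B-1)) = 2000/900 = 2.2222.
        SD[R] = 1.4907.
Step 4: Continuity-corrected z = (R - 0.5 - E[R]) / SD[R] = (10 - 0.5 - 6.0000) / 1.4907 = 2.3479.
Step 5: Two-sided p-value via normal approximation = 2*(1 - Phi(|z|)) = 0.018881.
Step 6: alpha = 0.1. reject H0.

R = 10, z = 2.3479, p = 0.018881, reject H0.


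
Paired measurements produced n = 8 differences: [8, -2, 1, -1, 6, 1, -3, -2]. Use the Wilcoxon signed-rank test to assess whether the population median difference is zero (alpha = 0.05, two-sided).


Step 1: Drop any zero differences (none here) and take |d_i|.
|d| = [8, 2, 1, 1, 6, 1, 3, 2]
Step 2: Midrank |d_i| (ties get averaged ranks).
ranks: |8|->8, |2|->4.5, |1|->2, |1|->2, |6|->7, |1|->2, |3|->6, |2|->4.5
Step 3: Attach original signs; sum ranks with positive sign and with negative sign.
W+ = 8 + 2 + 7 + 2 = 19
W- = 4.5 + 2 + 6 + 4.5 = 17
(Check: W+ + W- = 36 should equal n(n+1)/2 = 36.)
Step 4: Test statistic W = min(W+, W-) = 17.
Step 5: Ties in |d|, so use the tie-corrected normal approximation.
        E[W] = n(n+1)/4 = 8*9/4 = 18.
        Tie groups: |d|=1 (t=3), |d|=2 (t=2); sum(t^3 - t) = 30.
        Var[W] = n(n+1)(2n+1)/24 - sum(t^3-t)/48 = 1224/24 - 30/48 = 50.375.
        z = (W - E[W]) / sqrt(Var[W]) = (17 - 18) / 7.0975 = -0.1409.
        Two-sided p = 2*Phi(z) = 0.887954.
Step 6: alpha = 0.05. fail to reject H0.

W+ = 19, W- = 17, W = min = 17, p = 0.887954, fail to reject H0.


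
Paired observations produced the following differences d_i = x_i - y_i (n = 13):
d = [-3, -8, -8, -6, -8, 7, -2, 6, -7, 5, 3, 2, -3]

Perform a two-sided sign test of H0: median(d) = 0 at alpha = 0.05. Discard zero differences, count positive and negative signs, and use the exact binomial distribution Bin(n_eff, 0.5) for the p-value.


Step 1: Discard zero differences. Original n = 13; n_eff = number of nonzero differences = 13.
Nonzero differences (with sign): -3, -8, -8, -6, -8, +7, -2, +6, -7, +5, +3, +2, -3
Step 2: Count signs: positive = 5, negative = 8.
Step 3: Under H0: P(positive) = 0.5, so the number of positives S ~ Bin(13, 0.5).
Step 4: Two-sided exact p-value = sum of Bin(13,0.5) probabilities at or below the observed probability = 0.581055.
Step 5: alpha = 0.05. fail to reject H0.

n_eff = 13, pos = 5, neg = 8, p = 0.581055, fail to reject H0.


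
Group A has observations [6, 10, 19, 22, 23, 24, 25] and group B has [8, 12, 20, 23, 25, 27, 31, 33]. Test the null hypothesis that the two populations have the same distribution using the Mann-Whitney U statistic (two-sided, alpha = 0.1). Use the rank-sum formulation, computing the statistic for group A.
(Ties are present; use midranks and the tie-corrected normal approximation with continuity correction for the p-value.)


Step 1: Combine and sort all 15 observations; assign midranks.
sorted (value, group): (6,X), (8,Y), (10,X), (12,Y), (19,X), (20,Y), (22,X), (23,X), (23,Y), (24,X), (25,X), (25,Y), (27,Y), (31,Y), (33,Y)
ranks: 6->1, 8->2, 10->3, 12->4, 19->5, 20->6, 22->7, 23->8.5, 23->8.5, 24->10, 25->11.5, 25->11.5, 27->13, 31->14, 33->15
Step 2: Rank sum for X: R1 = 1 + 3 + 5 + 7 + 8.5 + 10 + 11.5 = 46.
Step 3: U_X = R1 - n1(n1+1)/2 = 46 - 7*8/2 = 46 - 28 = 18.
       U_Y = n1*n2 - U_X = 56 - 18 = 38.
Step 4: Ties are present, so use the tie-corrected normal approximation (with continuity correction) for the p-value.
Step 5: p-value = 0.270731; compare to alpha = 0.1. fail to reject H0.

U_X = 18, p = 0.270731, fail to reject H0 at alpha = 0.1.


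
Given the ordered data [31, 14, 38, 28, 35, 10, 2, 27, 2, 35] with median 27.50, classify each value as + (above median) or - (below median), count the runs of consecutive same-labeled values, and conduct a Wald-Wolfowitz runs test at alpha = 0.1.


Step 1: Compute median = 27.50; label A = above, B = below.
Labels in order: ABAAABBBBA  (n_A = 5, n_B = 5)
Step 2: Count runs R = 5.
Step 3: Under H0 (random ordering), E[R] = 2*n_A*n_B/(n_A+n_B) + 1 = 2*5*5/10 + 1 = 6.0000.
        Var[R] = 2*n_A*n_B*(2*n_A*n_B - n_A - n_B) / ((n_A+n_B)^2 * (n_A+n_B-1)) = 2000/900 = 2.2222.
        SD[R] = 1.4907.
Step 4: Continuity-corrected z = (R + 0.5 - E[R]) / SD[R] = (5 + 0.5 - 6.0000) / 1.4907 = -0.3354.
Step 5: Two-sided p-value via normal approximation = 2*(1 - Phi(|z|)) = 0.737316.
Step 6: alpha = 0.1. fail to reject H0.

R = 5, z = -0.3354, p = 0.737316, fail to reject H0.


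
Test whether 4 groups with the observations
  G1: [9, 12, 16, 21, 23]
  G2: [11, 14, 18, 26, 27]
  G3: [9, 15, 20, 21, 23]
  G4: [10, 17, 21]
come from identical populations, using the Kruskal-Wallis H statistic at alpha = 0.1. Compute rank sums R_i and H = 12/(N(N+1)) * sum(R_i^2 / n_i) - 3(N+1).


Step 1: Combine all N = 18 observations and assign midranks.
sorted (value, group, rank): (9,G1,1.5), (9,G3,1.5), (10,G4,3), (11,G2,4), (12,G1,5), (14,G2,6), (15,G3,7), (16,G1,8), (17,G4,9), (18,G2,10), (20,G3,11), (21,G1,13), (21,G3,13), (21,G4,13), (23,G1,15.5), (23,G3,15.5), (26,G2,17), (27,G2,18)
Step 2: Sum ranks within each group.
R_1 = 43 (n_1 = 5)
R_2 = 55 (n_2 = 5)
R_3 = 48 (n_3 = 5)
R_4 = 25 (n_4 = 3)
Step 3: H = 12/(N(N+1)) * sum(R_i^2/n_i) - 3(N+1)
     = 12/(18*19) * (43^2/5 + 55^2/5 + 48^2/5 + 25^2/3) - 3*19
     = 0.035088 * 1643.93 - 57
     = 0.681871.
Step 4: Ties present; correction factor C = 1 - 36/(18^3 - 18) = 0.993808. Corrected H = 0.681871 / 0.993808 = 0.686120.
Step 5: Under H0, H ~ chi^2(3); p-value = 0.876464.
Step 6: alpha = 0.1. fail to reject H0.

H = 0.6861, df = 3, p = 0.876464, fail to reject H0.


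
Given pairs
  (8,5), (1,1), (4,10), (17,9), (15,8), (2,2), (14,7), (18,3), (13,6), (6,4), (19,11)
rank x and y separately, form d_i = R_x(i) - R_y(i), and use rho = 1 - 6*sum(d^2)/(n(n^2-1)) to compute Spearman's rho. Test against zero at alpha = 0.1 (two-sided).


Step 1: Rank x and y separately (midranks; no ties here).
rank(x): 8->5, 1->1, 4->3, 17->9, 15->8, 2->2, 14->7, 18->10, 13->6, 6->4, 19->11
rank(y): 5->5, 1->1, 10->10, 9->9, 8->8, 2->2, 7->7, 3->3, 6->6, 4->4, 11->11
Step 2: d_i = R_x(i) - R_y(i); compute d_i^2.
  (5-5)^2=0, (1-1)^2=0, (3-10)^2=49, (9-9)^2=0, (8-8)^2=0, (2-2)^2=0, (7-7)^2=0, (10-3)^2=49, (6-6)^2=0, (4-4)^2=0, (11-11)^2=0
sum(d^2) = 98.
Step 3: rho = 1 - 6*98 / (11*(11^2 - 1)) = 1 - 588/1320 = 0.554545.
Step 4: Under H0, t = rho * sqrt((n-2)/(1-rho^2)) = 1.9992 ~ t(9).
Step 5: Two-sided p-value from the t-distribution with 9 df = 0.076652.
Step 6: alpha = 0.1. reject H0.

rho = 0.5545, p = 0.076652, reject H0 at alpha = 0.1.


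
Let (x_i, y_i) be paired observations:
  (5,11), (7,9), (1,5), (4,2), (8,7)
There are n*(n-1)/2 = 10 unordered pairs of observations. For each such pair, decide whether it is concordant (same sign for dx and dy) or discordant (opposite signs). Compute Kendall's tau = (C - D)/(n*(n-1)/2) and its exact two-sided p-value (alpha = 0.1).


Step 1: Enumerate the 10 unordered pairs (i,j) with i<j and classify each by sign(x_j-x_i) * sign(y_j-y_i).
  (1,2):dx=+2,dy=-2->D; (1,3):dx=-4,dy=-6->C; (1,4):dx=-1,dy=-9->C; (1,5):dx=+3,dy=-4->D
  (2,3):dx=-6,dy=-4->C; (2,4):dx=-3,dy=-7->C; (2,5):dx=+1,dy=-2->D; (3,4):dx=+3,dy=-3->D
  (3,5):dx=+7,dy=+2->C; (4,5):dx=+4,dy=+5->C
Step 2: C = 6, D = 4, total pairs = 10.
Step 3: tau = (C - D)/(n(n-1)/2) = (6 - 4)/10 = 0.200000.
Step 4: Exact two-sided p-value (enumerate n! = 120 permutations of y under H0): p = 0.816667.
Step 5: alpha = 0.1. fail to reject H0.

tau_b = 0.2000 (C=6, D=4), p = 0.816667, fail to reject H0.


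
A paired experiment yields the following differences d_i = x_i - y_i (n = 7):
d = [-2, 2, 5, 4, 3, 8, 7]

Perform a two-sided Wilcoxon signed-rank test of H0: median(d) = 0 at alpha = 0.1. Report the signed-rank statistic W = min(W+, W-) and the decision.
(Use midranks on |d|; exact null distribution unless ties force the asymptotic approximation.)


Step 1: Drop any zero differences (none here) and take |d_i|.
|d| = [2, 2, 5, 4, 3, 8, 7]
Step 2: Midrank |d_i| (ties get averaged ranks).
ranks: |2|->1.5, |2|->1.5, |5|->5, |4|->4, |3|->3, |8|->7, |7|->6
Step 3: Attach original signs; sum ranks with positive sign and with negative sign.
W+ = 1.5 + 5 + 4 + 3 + 7 + 6 = 26.5
W- = 1.5 = 1.5
(Check: W+ + W- = 28 should equal n(n+1)/2 = 28.)
Step 4: Test statistic W = min(W+, W-) = 1.5.
Step 5: Ties in |d|, so use the tie-corrected normal approximation.
        E[W] = n(n+1)/4 = 7*8/4 = 14.
        Tie groups: |d|=2 (t=2); sum(t^3 - t) = 6.
        Var[W] = n(n+1)(2n+1)/24 - sum(t^3-t)/48 = 840/24 - 6/48 = 34.875.
        z = (W - E[W]) / sqrt(Var[W]) = (1.5 - 14) / 5.9055 = -2.1167.
        Two-sided p = 2*Phi(z) = 0.034288.
Step 6: alpha = 0.1. reject H0.

W+ = 26.5, W- = 1.5, W = min = 1.5, p = 0.034288, reject H0.


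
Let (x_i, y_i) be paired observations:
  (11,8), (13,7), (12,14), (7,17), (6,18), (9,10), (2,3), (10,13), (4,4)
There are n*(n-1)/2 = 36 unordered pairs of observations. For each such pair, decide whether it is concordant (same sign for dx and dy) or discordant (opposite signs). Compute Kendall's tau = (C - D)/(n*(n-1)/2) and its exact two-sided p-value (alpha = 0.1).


Step 1: Enumerate the 36 unordered pairs (i,j) with i<j and classify each by sign(x_j-x_i) * sign(y_j-y_i).
  (1,2):dx=+2,dy=-1->D; (1,3):dx=+1,dy=+6->C; (1,4):dx=-4,dy=+9->D; (1,5):dx=-5,dy=+10->D
  (1,6):dx=-2,dy=+2->D; (1,7):dx=-9,dy=-5->C; (1,8):dx=-1,dy=+5->D; (1,9):dx=-7,dy=-4->C
  (2,3):dx=-1,dy=+7->D; (2,4):dx=-6,dy=+10->D; (2,5):dx=-7,dy=+11->D; (2,6):dx=-4,dy=+3->D
  (2,7):dx=-11,dy=-4->C; (2,8):dx=-3,dy=+6->D; (2,9):dx=-9,dy=-3->C; (3,4):dx=-5,dy=+3->D
  (3,5):dx=-6,dy=+4->D; (3,6):dx=-3,dy=-4->C; (3,7):dx=-10,dy=-11->C; (3,8):dx=-2,dy=-1->C
  (3,9):dx=-8,dy=-10->C; (4,5):dx=-1,dy=+1->D; (4,6):dx=+2,dy=-7->D; (4,7):dx=-5,dy=-14->C
  (4,8):dx=+3,dy=-4->D; (4,9):dx=-3,dy=-13->C; (5,6):dx=+3,dy=-8->D; (5,7):dx=-4,dy=-15->C
  (5,8):dx=+4,dy=-5->D; (5,9):dx=-2,dy=-14->C; (6,7):dx=-7,dy=-7->C; (6,8):dx=+1,dy=+3->C
  (6,9):dx=-5,dy=-6->C; (7,8):dx=+8,dy=+10->C; (7,9):dx=+2,dy=+1->C; (8,9):dx=-6,dy=-9->C
Step 2: C = 19, D = 17, total pairs = 36.
Step 3: tau = (C - D)/(n(n-1)/2) = (19 - 17)/36 = 0.055556.
Step 4: Exact two-sided p-value (enumerate n! = 362880 permutations of y under H0): p = 0.919455.
Step 5: alpha = 0.1. fail to reject H0.

tau_b = 0.0556 (C=19, D=17), p = 0.919455, fail to reject H0.


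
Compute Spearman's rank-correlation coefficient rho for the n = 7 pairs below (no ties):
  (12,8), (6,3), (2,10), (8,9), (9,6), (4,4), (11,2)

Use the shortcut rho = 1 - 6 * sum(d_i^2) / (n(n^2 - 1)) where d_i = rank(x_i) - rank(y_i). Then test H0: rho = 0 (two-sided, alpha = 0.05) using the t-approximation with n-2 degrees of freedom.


Step 1: Rank x and y separately (midranks; no ties here).
rank(x): 12->7, 6->3, 2->1, 8->4, 9->5, 4->2, 11->6
rank(y): 8->5, 3->2, 10->7, 9->6, 6->4, 4->3, 2->1
Step 2: d_i = R_x(i) - R_y(i); compute d_i^2.
  (7-5)^2=4, (3-2)^2=1, (1-7)^2=36, (4-6)^2=4, (5-4)^2=1, (2-3)^2=1, (6-1)^2=25
sum(d^2) = 72.
Step 3: rho = 1 - 6*72 / (7*(7^2 - 1)) = 1 - 432/336 = -0.285714.
Step 4: Under H0, t = rho * sqrt((n-2)/(1-rho^2)) = -0.6667 ~ t(5).
Step 5: Two-sided p-value from the t-distribution with 5 df = 0.534509.
Step 6: alpha = 0.05. fail to reject H0.

rho = -0.2857, p = 0.534509, fail to reject H0 at alpha = 0.05.


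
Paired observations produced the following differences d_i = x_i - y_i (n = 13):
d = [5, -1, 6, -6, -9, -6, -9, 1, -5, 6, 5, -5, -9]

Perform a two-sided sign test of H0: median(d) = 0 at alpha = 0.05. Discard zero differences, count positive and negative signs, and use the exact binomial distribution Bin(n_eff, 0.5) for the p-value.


Step 1: Discard zero differences. Original n = 13; n_eff = number of nonzero differences = 13.
Nonzero differences (with sign): +5, -1, +6, -6, -9, -6, -9, +1, -5, +6, +5, -5, -9
Step 2: Count signs: positive = 5, negative = 8.
Step 3: Under H0: P(positive) = 0.5, so the number of positives S ~ Bin(13, 0.5).
Step 4: Two-sided exact p-value = sum of Bin(13,0.5) probabilities at or below the observed probability = 0.581055.
Step 5: alpha = 0.05. fail to reject H0.

n_eff = 13, pos = 5, neg = 8, p = 0.581055, fail to reject H0.


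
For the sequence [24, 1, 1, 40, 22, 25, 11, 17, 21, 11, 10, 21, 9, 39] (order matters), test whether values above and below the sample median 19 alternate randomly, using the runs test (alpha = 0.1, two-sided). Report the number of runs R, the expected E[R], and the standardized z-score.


Step 1: Compute median = 19; label A = above, B = below.
Labels in order: ABBAAABBABBABA  (n_A = 7, n_B = 7)
Step 2: Count runs R = 9.
Step 3: Under H0 (random ordering), E[R] = 2*n_A*n_B/(n_A+n_B) + 1 = 2*7*7/14 + 1 = 8.0000.
        Var[R] = 2*n_A*n_B*(2*n_A*n_B - n_A - n_B) / ((n_A+n_B)^2 * (n_A+n_B-1)) = 8232/2548 = 3.2308.
        SD[R] = 1.7974.
Step 4: Continuity-corrected z = (R - 0.5 - E[R]) / SD[R] = (9 - 0.5 - 8.0000) / 1.7974 = 0.2782.
Step 5: Two-sided p-value via normal approximation = 2*(1 - Phi(|z|)) = 0.780879.
Step 6: alpha = 0.1. fail to reject H0.

R = 9, z = 0.2782, p = 0.780879, fail to reject H0.


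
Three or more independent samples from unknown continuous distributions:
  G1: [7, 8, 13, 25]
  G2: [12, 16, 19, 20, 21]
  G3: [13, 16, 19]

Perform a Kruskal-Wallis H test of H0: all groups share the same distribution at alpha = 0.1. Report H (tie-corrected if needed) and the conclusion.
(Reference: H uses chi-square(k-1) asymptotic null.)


Step 1: Combine all N = 12 observations and assign midranks.
sorted (value, group, rank): (7,G1,1), (8,G1,2), (12,G2,3), (13,G1,4.5), (13,G3,4.5), (16,G2,6.5), (16,G3,6.5), (19,G2,8.5), (19,G3,8.5), (20,G2,10), (21,G2,11), (25,G1,12)
Step 2: Sum ranks within each group.
R_1 = 19.5 (n_1 = 4)
R_2 = 39 (n_2 = 5)
R_3 = 19.5 (n_3 = 3)
Step 3: H = 12/(N(N+1)) * sum(R_i^2/n_i) - 3(N+1)
     = 12/(12*13) * (19.5^2/4 + 39^2/5 + 19.5^2/3) - 3*13
     = 0.076923 * 526.013 - 39
     = 1.462500.
Step 4: Ties present; correction factor C = 1 - 18/(12^3 - 12) = 0.989510. Corrected H = 1.462500 / 0.989510 = 1.478004.
Step 5: Under H0, H ~ chi^2(2); p-value = 0.477590.
Step 6: alpha = 0.1. fail to reject H0.

H = 1.4780, df = 2, p = 0.477590, fail to reject H0.


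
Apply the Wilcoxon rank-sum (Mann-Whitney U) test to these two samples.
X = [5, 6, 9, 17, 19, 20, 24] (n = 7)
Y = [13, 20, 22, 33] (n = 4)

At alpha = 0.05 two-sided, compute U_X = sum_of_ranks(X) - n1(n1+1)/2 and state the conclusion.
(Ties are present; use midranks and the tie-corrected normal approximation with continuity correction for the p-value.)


Step 1: Combine and sort all 11 observations; assign midranks.
sorted (value, group): (5,X), (6,X), (9,X), (13,Y), (17,X), (19,X), (20,X), (20,Y), (22,Y), (24,X), (33,Y)
ranks: 5->1, 6->2, 9->3, 13->4, 17->5, 19->6, 20->7.5, 20->7.5, 22->9, 24->10, 33->11
Step 2: Rank sum for X: R1 = 1 + 2 + 3 + 5 + 6 + 7.5 + 10 = 34.5.
Step 3: U_X = R1 - n1(n1+1)/2 = 34.5 - 7*8/2 = 34.5 - 28 = 6.5.
       U_Y = n1*n2 - U_X = 28 - 6.5 = 21.5.
Step 4: Ties are present, so use the tie-corrected normal approximation (with continuity correction) for the p-value.
Step 5: p-value = 0.184875; compare to alpha = 0.05. fail to reject H0.

U_X = 6.5, p = 0.184875, fail to reject H0 at alpha = 0.05.


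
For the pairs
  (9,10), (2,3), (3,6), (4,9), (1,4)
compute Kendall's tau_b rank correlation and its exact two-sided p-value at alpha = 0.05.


Step 1: Enumerate the 10 unordered pairs (i,j) with i<j and classify each by sign(x_j-x_i) * sign(y_j-y_i).
  (1,2):dx=-7,dy=-7->C; (1,3):dx=-6,dy=-4->C; (1,4):dx=-5,dy=-1->C; (1,5):dx=-8,dy=-6->C
  (2,3):dx=+1,dy=+3->C; (2,4):dx=+2,dy=+6->C; (2,5):dx=-1,dy=+1->D; (3,4):dx=+1,dy=+3->C
  (3,5):dx=-2,dy=-2->C; (4,5):dx=-3,dy=-5->C
Step 2: C = 9, D = 1, total pairs = 10.
Step 3: tau = (C - D)/(n(n-1)/2) = (9 - 1)/10 = 0.800000.
Step 4: Exact two-sided p-value (enumerate n! = 120 permutations of y under H0): p = 0.083333.
Step 5: alpha = 0.05. fail to reject H0.

tau_b = 0.8000 (C=9, D=1), p = 0.083333, fail to reject H0.


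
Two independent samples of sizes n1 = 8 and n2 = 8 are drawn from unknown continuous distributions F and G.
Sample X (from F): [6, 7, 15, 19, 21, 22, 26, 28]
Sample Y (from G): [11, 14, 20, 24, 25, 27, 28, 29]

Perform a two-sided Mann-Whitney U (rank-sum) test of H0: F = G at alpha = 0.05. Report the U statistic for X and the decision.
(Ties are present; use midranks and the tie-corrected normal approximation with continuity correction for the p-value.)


Step 1: Combine and sort all 16 observations; assign midranks.
sorted (value, group): (6,X), (7,X), (11,Y), (14,Y), (15,X), (19,X), (20,Y), (21,X), (22,X), (24,Y), (25,Y), (26,X), (27,Y), (28,X), (28,Y), (29,Y)
ranks: 6->1, 7->2, 11->3, 14->4, 15->5, 19->6, 20->7, 21->8, 22->9, 24->10, 25->11, 26->12, 27->13, 28->14.5, 28->14.5, 29->16
Step 2: Rank sum for X: R1 = 1 + 2 + 5 + 6 + 8 + 9 + 12 + 14.5 = 57.5.
Step 3: U_X = R1 - n1(n1+1)/2 = 57.5 - 8*9/2 = 57.5 - 36 = 21.5.
       U_Y = n1*n2 - U_X = 64 - 21.5 = 42.5.
Step 4: Ties are present, so use the tie-corrected normal approximation (with continuity correction) for the p-value.
Step 5: p-value = 0.293266; compare to alpha = 0.05. fail to reject H0.

U_X = 21.5, p = 0.293266, fail to reject H0 at alpha = 0.05.


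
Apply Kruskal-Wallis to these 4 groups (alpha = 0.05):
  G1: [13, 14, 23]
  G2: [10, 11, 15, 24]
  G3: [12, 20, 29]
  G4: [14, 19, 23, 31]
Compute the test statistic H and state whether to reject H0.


Step 1: Combine all N = 14 observations and assign midranks.
sorted (value, group, rank): (10,G2,1), (11,G2,2), (12,G3,3), (13,G1,4), (14,G1,5.5), (14,G4,5.5), (15,G2,7), (19,G4,8), (20,G3,9), (23,G1,10.5), (23,G4,10.5), (24,G2,12), (29,G3,13), (31,G4,14)
Step 2: Sum ranks within each group.
R_1 = 20 (n_1 = 3)
R_2 = 22 (n_2 = 4)
R_3 = 25 (n_3 = 3)
R_4 = 38 (n_4 = 4)
Step 3: H = 12/(N(N+1)) * sum(R_i^2/n_i) - 3(N+1)
     = 12/(14*15) * (20^2/3 + 22^2/4 + 25^2/3 + 38^2/4) - 3*15
     = 0.057143 * 823.667 - 45
     = 2.066667.
Step 4: Ties present; correction factor C = 1 - 12/(14^3 - 14) = 0.995604. Corrected H = 2.066667 / 0.995604 = 2.075791.
Step 5: Under H0, H ~ chi^2(3); p-value = 0.556826.
Step 6: alpha = 0.05. fail to reject H0.

H = 2.0758, df = 3, p = 0.556826, fail to reject H0.


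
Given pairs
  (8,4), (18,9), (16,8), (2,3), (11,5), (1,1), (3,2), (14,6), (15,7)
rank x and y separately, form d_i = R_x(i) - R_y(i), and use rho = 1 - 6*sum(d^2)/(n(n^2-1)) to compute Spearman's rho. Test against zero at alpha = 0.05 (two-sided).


Step 1: Rank x and y separately (midranks; no ties here).
rank(x): 8->4, 18->9, 16->8, 2->2, 11->5, 1->1, 3->3, 14->6, 15->7
rank(y): 4->4, 9->9, 8->8, 3->3, 5->5, 1->1, 2->2, 6->6, 7->7
Step 2: d_i = R_x(i) - R_y(i); compute d_i^2.
  (4-4)^2=0, (9-9)^2=0, (8-8)^2=0, (2-3)^2=1, (5-5)^2=0, (1-1)^2=0, (3-2)^2=1, (6-6)^2=0, (7-7)^2=0
sum(d^2) = 2.
Step 3: rho = 1 - 6*2 / (9*(9^2 - 1)) = 1 - 12/720 = 0.983333.
Step 4: Under H0, t = rho * sqrt((n-2)/(1-rho^2)) = 14.3096 ~ t(7).
Step 5: Two-sided p-value from the t-distribution with 7 df = 0.000002.
Step 6: alpha = 0.05. reject H0.

rho = 0.9833, p = 0.000002, reject H0 at alpha = 0.05.


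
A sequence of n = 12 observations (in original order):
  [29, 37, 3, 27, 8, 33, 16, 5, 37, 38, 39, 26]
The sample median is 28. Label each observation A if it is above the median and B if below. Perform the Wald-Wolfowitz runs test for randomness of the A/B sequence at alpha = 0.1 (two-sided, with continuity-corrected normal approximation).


Step 1: Compute median = 28; label A = above, B = below.
Labels in order: AABBBABBAAAB  (n_A = 6, n_B = 6)
Step 2: Count runs R = 6.
Step 3: Under H0 (random ordering), E[R] = 2*n_A*n_B/(n_A+n_B) + 1 = 2*6*6/12 + 1 = 7.0000.
        Var[R] = 2*n_A*n_B*(2*n_A*n_B - n_A - n_B) / ((n_A+n_B)^2 * (n_A+n_B-1)) = 4320/1584 = 2.7273.
        SD[R] = 1.6514.
Step 4: Continuity-corrected z = (R + 0.5 - E[R]) / SD[R] = (6 + 0.5 - 7.0000) / 1.6514 = -0.3028.
Step 5: Two-sided p-value via normal approximation = 2*(1 - Phi(|z|)) = 0.762069.
Step 6: alpha = 0.1. fail to reject H0.

R = 6, z = -0.3028, p = 0.762069, fail to reject H0.


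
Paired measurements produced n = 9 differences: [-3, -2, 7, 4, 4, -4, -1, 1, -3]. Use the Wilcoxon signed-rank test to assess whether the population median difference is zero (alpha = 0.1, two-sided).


Step 1: Drop any zero differences (none here) and take |d_i|.
|d| = [3, 2, 7, 4, 4, 4, 1, 1, 3]
Step 2: Midrank |d_i| (ties get averaged ranks).
ranks: |3|->4.5, |2|->3, |7|->9, |4|->7, |4|->7, |4|->7, |1|->1.5, |1|->1.5, |3|->4.5
Step 3: Attach original signs; sum ranks with positive sign and with negative sign.
W+ = 9 + 7 + 7 + 1.5 = 24.5
W- = 4.5 + 3 + 7 + 1.5 + 4.5 = 20.5
(Check: W+ + W- = 45 should equal n(n+1)/2 = 45.)
Step 4: Test statistic W = min(W+, W-) = 20.5.
Step 5: Ties in |d|, so use the tie-corrected normal approximation.
        E[W] = n(n+1)/4 = 9*10/4 = 22.5.
        Tie groups: |d|=1 (t=2), |d|=3 (t=2), |d|=4 (t=3); sum(t^3 - t) = 36.
        Var[W] = n(n+1)(2n+1)/24 - sum(t^3-t)/48 = 1710/24 - 36/48 = 70.5.
        z = (W - E[W]) / sqrt(Var[W]) = (20.5 - 22.5) / 8.3964 = -0.2382.
        Two-sided p = 2*Phi(z) = 0.811729.
Step 6: alpha = 0.1. fail to reject H0.

W+ = 24.5, W- = 20.5, W = min = 20.5, p = 0.811729, fail to reject H0.


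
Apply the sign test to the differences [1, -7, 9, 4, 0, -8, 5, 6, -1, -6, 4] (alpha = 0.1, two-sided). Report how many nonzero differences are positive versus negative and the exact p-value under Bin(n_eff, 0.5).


Step 1: Discard zero differences. Original n = 11; n_eff = number of nonzero differences = 10.
Nonzero differences (with sign): +1, -7, +9, +4, -8, +5, +6, -1, -6, +4
Step 2: Count signs: positive = 6, negative = 4.
Step 3: Under H0: P(positive) = 0.5, so the number of positives S ~ Bin(10, 0.5).
Step 4: Two-sided exact p-value = sum of Bin(10,0.5) probabilities at or below the observed probability = 0.753906.
Step 5: alpha = 0.1. fail to reject H0.

n_eff = 10, pos = 6, neg = 4, p = 0.753906, fail to reject H0.


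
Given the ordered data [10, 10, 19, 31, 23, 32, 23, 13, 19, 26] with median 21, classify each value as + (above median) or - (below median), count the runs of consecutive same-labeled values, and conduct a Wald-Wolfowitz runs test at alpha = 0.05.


Step 1: Compute median = 21; label A = above, B = below.
Labels in order: BBBAAAABBA  (n_A = 5, n_B = 5)
Step 2: Count runs R = 4.
Step 3: Under H0 (random ordering), E[R] = 2*n_A*n_B/(n_A+n_B) + 1 = 2*5*5/10 + 1 = 6.0000.
        Var[R] = 2*n_A*n_B*(2*n_A*n_B - n_A - n_B) / ((n_A+n_B)^2 * (n_A+n_B-1)) = 2000/900 = 2.2222.
        SD[R] = 1.4907.
Step 4: Continuity-corrected z = (R + 0.5 - E[R]) / SD[R] = (4 + 0.5 - 6.0000) / 1.4907 = -1.0062.
Step 5: Two-sided p-value via normal approximation = 2*(1 - Phi(|z|)) = 0.314305.
Step 6: alpha = 0.05. fail to reject H0.

R = 4, z = -1.0062, p = 0.314305, fail to reject H0.


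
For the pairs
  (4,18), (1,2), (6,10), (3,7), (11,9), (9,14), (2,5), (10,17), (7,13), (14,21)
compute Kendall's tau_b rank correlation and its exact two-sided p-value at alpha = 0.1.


Step 1: Enumerate the 45 unordered pairs (i,j) with i<j and classify each by sign(x_j-x_i) * sign(y_j-y_i).
  (1,2):dx=-3,dy=-16->C; (1,3):dx=+2,dy=-8->D; (1,4):dx=-1,dy=-11->C; (1,5):dx=+7,dy=-9->D
  (1,6):dx=+5,dy=-4->D; (1,7):dx=-2,dy=-13->C; (1,8):dx=+6,dy=-1->D; (1,9):dx=+3,dy=-5->D
  (1,10):dx=+10,dy=+3->C; (2,3):dx=+5,dy=+8->C; (2,4):dx=+2,dy=+5->C; (2,5):dx=+10,dy=+7->C
  (2,6):dx=+8,dy=+12->C; (2,7):dx=+1,dy=+3->C; (2,8):dx=+9,dy=+15->C; (2,9):dx=+6,dy=+11->C
  (2,10):dx=+13,dy=+19->C; (3,4):dx=-3,dy=-3->C; (3,5):dx=+5,dy=-1->D; (3,6):dx=+3,dy=+4->C
  (3,7):dx=-4,dy=-5->C; (3,8):dx=+4,dy=+7->C; (3,9):dx=+1,dy=+3->C; (3,10):dx=+8,dy=+11->C
  (4,5):dx=+8,dy=+2->C; (4,6):dx=+6,dy=+7->C; (4,7):dx=-1,dy=-2->C; (4,8):dx=+7,dy=+10->C
  (4,9):dx=+4,dy=+6->C; (4,10):dx=+11,dy=+14->C; (5,6):dx=-2,dy=+5->D; (5,7):dx=-9,dy=-4->C
  (5,8):dx=-1,dy=+8->D; (5,9):dx=-4,dy=+4->D; (5,10):dx=+3,dy=+12->C; (6,7):dx=-7,dy=-9->C
  (6,8):dx=+1,dy=+3->C; (6,9):dx=-2,dy=-1->C; (6,10):dx=+5,dy=+7->C; (7,8):dx=+8,dy=+12->C
  (7,9):dx=+5,dy=+8->C; (7,10):dx=+12,dy=+16->C; (8,9):dx=-3,dy=-4->C; (8,10):dx=+4,dy=+4->C
  (9,10):dx=+7,dy=+8->C
Step 2: C = 36, D = 9, total pairs = 45.
Step 3: tau = (C - D)/(n(n-1)/2) = (36 - 9)/45 = 0.600000.
Step 4: Exact two-sided p-value (enumerate n! = 3628800 permutations of y under H0): p = 0.016666.
Step 5: alpha = 0.1. reject H0.

tau_b = 0.6000 (C=36, D=9), p = 0.016666, reject H0.


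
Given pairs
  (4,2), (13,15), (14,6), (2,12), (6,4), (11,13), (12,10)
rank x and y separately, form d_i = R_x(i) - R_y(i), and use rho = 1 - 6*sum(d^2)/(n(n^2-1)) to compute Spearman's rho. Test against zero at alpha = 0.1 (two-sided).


Step 1: Rank x and y separately (midranks; no ties here).
rank(x): 4->2, 13->6, 14->7, 2->1, 6->3, 11->4, 12->5
rank(y): 2->1, 15->7, 6->3, 12->5, 4->2, 13->6, 10->4
Step 2: d_i = R_x(i) - R_y(i); compute d_i^2.
  (2-1)^2=1, (6-7)^2=1, (7-3)^2=16, (1-5)^2=16, (3-2)^2=1, (4-6)^2=4, (5-4)^2=1
sum(d^2) = 40.
Step 3: rho = 1 - 6*40 / (7*(7^2 - 1)) = 1 - 240/336 = 0.285714.
Step 4: Under H0, t = rho * sqrt((n-2)/(1-rho^2)) = 0.6667 ~ t(5).
Step 5: Two-sided p-value from the t-distribution with 5 df = 0.534509.
Step 6: alpha = 0.1. fail to reject H0.

rho = 0.2857, p = 0.534509, fail to reject H0 at alpha = 0.1.


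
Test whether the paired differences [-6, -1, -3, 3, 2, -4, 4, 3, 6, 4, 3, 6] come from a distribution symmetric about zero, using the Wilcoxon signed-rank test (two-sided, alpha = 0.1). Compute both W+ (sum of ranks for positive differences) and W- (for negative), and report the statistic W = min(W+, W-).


Step 1: Drop any zero differences (none here) and take |d_i|.
|d| = [6, 1, 3, 3, 2, 4, 4, 3, 6, 4, 3, 6]
Step 2: Midrank |d_i| (ties get averaged ranks).
ranks: |6|->11, |1|->1, |3|->4.5, |3|->4.5, |2|->2, |4|->8, |4|->8, |3|->4.5, |6|->11, |4|->8, |3|->4.5, |6|->11
Step 3: Attach original signs; sum ranks with positive sign and with negative sign.
W+ = 4.5 + 2 + 8 + 4.5 + 11 + 8 + 4.5 + 11 = 53.5
W- = 11 + 1 + 4.5 + 8 = 24.5
(Check: W+ + W- = 78 should equal n(n+1)/2 = 78.)
Step 4: Test statistic W = min(W+, W-) = 24.5.
Step 5: Ties in |d|, so use the tie-corrected normal approximation.
        E[W] = n(n+1)/4 = 12*13/4 = 39.
        Tie groups: |d|=3 (t=4), |d|=4 (t=3), |d|=6 (t=3); sum(t^3 - t) = 108.
        Var[W] = n(n+1)(2n+1)/24 - sum(t^3-t)/48 = 3900/24 - 108/48 = 160.25.
        z = (W - E[W]) / sqrt(Var[W]) = (24.5 - 39) / 12.6590 = -1.1454.
        Two-sided p = 2*Phi(z) = 0.252031.
Step 6: alpha = 0.1. fail to reject H0.

W+ = 53.5, W- = 24.5, W = min = 24.5, p = 0.252031, fail to reject H0.


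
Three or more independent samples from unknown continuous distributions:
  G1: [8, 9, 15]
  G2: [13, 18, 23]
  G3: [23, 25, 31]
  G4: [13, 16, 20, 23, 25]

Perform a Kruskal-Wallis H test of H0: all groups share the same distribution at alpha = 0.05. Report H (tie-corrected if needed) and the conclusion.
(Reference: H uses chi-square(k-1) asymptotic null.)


Step 1: Combine all N = 14 observations and assign midranks.
sorted (value, group, rank): (8,G1,1), (9,G1,2), (13,G2,3.5), (13,G4,3.5), (15,G1,5), (16,G4,6), (18,G2,7), (20,G4,8), (23,G2,10), (23,G3,10), (23,G4,10), (25,G3,12.5), (25,G4,12.5), (31,G3,14)
Step 2: Sum ranks within each group.
R_1 = 8 (n_1 = 3)
R_2 = 20.5 (n_2 = 3)
R_3 = 36.5 (n_3 = 3)
R_4 = 40 (n_4 = 5)
Step 3: H = 12/(N(N+1)) * sum(R_i^2/n_i) - 3(N+1)
     = 12/(14*15) * (8^2/3 + 20.5^2/3 + 36.5^2/3 + 40^2/5) - 3*15
     = 0.057143 * 925.5 - 45
     = 7.885714.
Step 4: Ties present; correction factor C = 1 - 36/(14^3 - 14) = 0.986813. Corrected H = 7.885714 / 0.986813 = 7.991091.
Step 5: Under H0, H ~ chi^2(3); p-value = 0.046196.
Step 6: alpha = 0.05. reject H0.

H = 7.9911, df = 3, p = 0.046196, reject H0.


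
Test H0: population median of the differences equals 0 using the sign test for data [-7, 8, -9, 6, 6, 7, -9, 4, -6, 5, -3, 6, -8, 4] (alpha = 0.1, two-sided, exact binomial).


Step 1: Discard zero differences. Original n = 14; n_eff = number of nonzero differences = 14.
Nonzero differences (with sign): -7, +8, -9, +6, +6, +7, -9, +4, -6, +5, -3, +6, -8, +4
Step 2: Count signs: positive = 8, negative = 6.
Step 3: Under H0: P(positive) = 0.5, so the number of positives S ~ Bin(14, 0.5).
Step 4: Two-sided exact p-value = sum of Bin(14,0.5) probabilities at or below the observed probability = 0.790527.
Step 5: alpha = 0.1. fail to reject H0.

n_eff = 14, pos = 8, neg = 6, p = 0.790527, fail to reject H0.


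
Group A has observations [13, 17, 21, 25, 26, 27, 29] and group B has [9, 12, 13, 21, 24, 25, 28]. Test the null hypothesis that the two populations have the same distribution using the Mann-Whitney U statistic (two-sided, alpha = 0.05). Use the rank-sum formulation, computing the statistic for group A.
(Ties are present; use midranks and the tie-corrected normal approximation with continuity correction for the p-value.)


Step 1: Combine and sort all 14 observations; assign midranks.
sorted (value, group): (9,Y), (12,Y), (13,X), (13,Y), (17,X), (21,X), (21,Y), (24,Y), (25,X), (25,Y), (26,X), (27,X), (28,Y), (29,X)
ranks: 9->1, 12->2, 13->3.5, 13->3.5, 17->5, 21->6.5, 21->6.5, 24->8, 25->9.5, 25->9.5, 26->11, 27->12, 28->13, 29->14
Step 2: Rank sum for X: R1 = 3.5 + 5 + 6.5 + 9.5 + 11 + 12 + 14 = 61.5.
Step 3: U_X = R1 - n1(n1+1)/2 = 61.5 - 7*8/2 = 61.5 - 28 = 33.5.
       U_Y = n1*n2 - U_X = 49 - 33.5 = 15.5.
Step 4: Ties are present, so use the tie-corrected normal approximation (with continuity correction) for the p-value.
Step 5: p-value = 0.275850; compare to alpha = 0.05. fail to reject H0.

U_X = 33.5, p = 0.275850, fail to reject H0 at alpha = 0.05.


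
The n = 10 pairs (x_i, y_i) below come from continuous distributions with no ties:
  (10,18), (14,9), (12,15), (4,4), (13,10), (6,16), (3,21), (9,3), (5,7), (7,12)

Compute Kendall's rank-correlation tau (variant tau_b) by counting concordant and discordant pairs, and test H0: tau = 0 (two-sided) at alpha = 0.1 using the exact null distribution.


Step 1: Enumerate the 45 unordered pairs (i,j) with i<j and classify each by sign(x_j-x_i) * sign(y_j-y_i).
  (1,2):dx=+4,dy=-9->D; (1,3):dx=+2,dy=-3->D; (1,4):dx=-6,dy=-14->C; (1,5):dx=+3,dy=-8->D
  (1,6):dx=-4,dy=-2->C; (1,7):dx=-7,dy=+3->D; (1,8):dx=-1,dy=-15->C; (1,9):dx=-5,dy=-11->C
  (1,10):dx=-3,dy=-6->C; (2,3):dx=-2,dy=+6->D; (2,4):dx=-10,dy=-5->C; (2,5):dx=-1,dy=+1->D
  (2,6):dx=-8,dy=+7->D; (2,7):dx=-11,dy=+12->D; (2,8):dx=-5,dy=-6->C; (2,9):dx=-9,dy=-2->C
  (2,10):dx=-7,dy=+3->D; (3,4):dx=-8,dy=-11->C; (3,5):dx=+1,dy=-5->D; (3,6):dx=-6,dy=+1->D
  (3,7):dx=-9,dy=+6->D; (3,8):dx=-3,dy=-12->C; (3,9):dx=-7,dy=-8->C; (3,10):dx=-5,dy=-3->C
  (4,5):dx=+9,dy=+6->C; (4,6):dx=+2,dy=+12->C; (4,7):dx=-1,dy=+17->D; (4,8):dx=+5,dy=-1->D
  (4,9):dx=+1,dy=+3->C; (4,10):dx=+3,dy=+8->C; (5,6):dx=-7,dy=+6->D; (5,7):dx=-10,dy=+11->D
  (5,8):dx=-4,dy=-7->C; (5,9):dx=-8,dy=-3->C; (5,10):dx=-6,dy=+2->D; (6,7):dx=-3,dy=+5->D
  (6,8):dx=+3,dy=-13->D; (6,9):dx=-1,dy=-9->C; (6,10):dx=+1,dy=-4->D; (7,8):dx=+6,dy=-18->D
  (7,9):dx=+2,dy=-14->D; (7,10):dx=+4,dy=-9->D; (8,9):dx=-4,dy=+4->D; (8,10):dx=-2,dy=+9->D
  (9,10):dx=+2,dy=+5->C
Step 2: C = 20, D = 25, total pairs = 45.
Step 3: tau = (C - D)/(n(n-1)/2) = (20 - 25)/45 = -0.111111.
Step 4: Exact two-sided p-value (enumerate n! = 3628800 permutations of y under H0): p = 0.727490.
Step 5: alpha = 0.1. fail to reject H0.

tau_b = -0.1111 (C=20, D=25), p = 0.727490, fail to reject H0.


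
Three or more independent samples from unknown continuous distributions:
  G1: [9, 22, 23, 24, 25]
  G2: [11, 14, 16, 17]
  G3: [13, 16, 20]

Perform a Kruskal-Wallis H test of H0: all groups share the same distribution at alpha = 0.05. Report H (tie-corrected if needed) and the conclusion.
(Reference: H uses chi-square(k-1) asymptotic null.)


Step 1: Combine all N = 12 observations and assign midranks.
sorted (value, group, rank): (9,G1,1), (11,G2,2), (13,G3,3), (14,G2,4), (16,G2,5.5), (16,G3,5.5), (17,G2,7), (20,G3,8), (22,G1,9), (23,G1,10), (24,G1,11), (25,G1,12)
Step 2: Sum ranks within each group.
R_1 = 43 (n_1 = 5)
R_2 = 18.5 (n_2 = 4)
R_3 = 16.5 (n_3 = 3)
Step 3: H = 12/(N(N+1)) * sum(R_i^2/n_i) - 3(N+1)
     = 12/(12*13) * (43^2/5 + 18.5^2/4 + 16.5^2/3) - 3*13
     = 0.076923 * 546.112 - 39
     = 3.008654.
Step 4: Ties present; correction factor C = 1 - 6/(12^3 - 12) = 0.996503. Corrected H = 3.008654 / 0.996503 = 3.019211.
Step 5: Under H0, H ~ chi^2(2); p-value = 0.220997.
Step 6: alpha = 0.05. fail to reject H0.

H = 3.0192, df = 2, p = 0.220997, fail to reject H0.


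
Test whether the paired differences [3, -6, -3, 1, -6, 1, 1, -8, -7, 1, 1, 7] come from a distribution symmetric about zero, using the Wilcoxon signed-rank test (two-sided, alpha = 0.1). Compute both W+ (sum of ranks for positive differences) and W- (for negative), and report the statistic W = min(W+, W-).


Step 1: Drop any zero differences (none here) and take |d_i|.
|d| = [3, 6, 3, 1, 6, 1, 1, 8, 7, 1, 1, 7]
Step 2: Midrank |d_i| (ties get averaged ranks).
ranks: |3|->6.5, |6|->8.5, |3|->6.5, |1|->3, |6|->8.5, |1|->3, |1|->3, |8|->12, |7|->10.5, |1|->3, |1|->3, |7|->10.5
Step 3: Attach original signs; sum ranks with positive sign and with negative sign.
W+ = 6.5 + 3 + 3 + 3 + 3 + 3 + 10.5 = 32
W- = 8.5 + 6.5 + 8.5 + 12 + 10.5 = 46
(Check: W+ + W- = 78 should equal n(n+1)/2 = 78.)
Step 4: Test statistic W = min(W+, W-) = 32.
Step 5: Ties in |d|, so use the tie-corrected normal approximation.
        E[W] = n(n+1)/4 = 12*13/4 = 39.
        Tie groups: |d|=1 (t=5), |d|=3 (t=2), |d|=6 (t=2), |d|=7 (t=2); sum(t^3 - t) = 138.
        Var[W] = n(n+1)(2n+1)/24 - sum(t^3-t)/48 = 3900/24 - 138/48 = 159.625.
        z = (W - E[W]) / sqrt(Var[W]) = (32 - 39) / 12.6343 = -0.5540.
        Two-sided p = 2*Phi(z) = 0.579546.
Step 6: alpha = 0.1. fail to reject H0.

W+ = 32, W- = 46, W = min = 32, p = 0.579546, fail to reject H0.


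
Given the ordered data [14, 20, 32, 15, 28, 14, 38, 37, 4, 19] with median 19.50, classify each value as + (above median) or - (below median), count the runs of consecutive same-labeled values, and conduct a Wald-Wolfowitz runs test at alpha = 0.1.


Step 1: Compute median = 19.50; label A = above, B = below.
Labels in order: BAABABAABB  (n_A = 5, n_B = 5)
Step 2: Count runs R = 7.
Step 3: Under H0 (random ordering), E[R] = 2*n_A*n_B/(n_A+n_B) + 1 = 2*5*5/10 + 1 = 6.0000.
        Var[R] = 2*n_A*n_B*(2*n_A*n_B - n_A - n_B) / ((n_A+n_B)^2 * (n_A+n_B-1)) = 2000/900 = 2.2222.
        SD[R] = 1.4907.
Step 4: Continuity-corrected z = (R - 0.5 - E[R]) / SD[R] = (7 - 0.5 - 6.0000) / 1.4907 = 0.3354.
Step 5: Two-sided p-value via normal approximation = 2*(1 - Phi(|z|)) = 0.737316.
Step 6: alpha = 0.1. fail to reject H0.

R = 7, z = 0.3354, p = 0.737316, fail to reject H0.


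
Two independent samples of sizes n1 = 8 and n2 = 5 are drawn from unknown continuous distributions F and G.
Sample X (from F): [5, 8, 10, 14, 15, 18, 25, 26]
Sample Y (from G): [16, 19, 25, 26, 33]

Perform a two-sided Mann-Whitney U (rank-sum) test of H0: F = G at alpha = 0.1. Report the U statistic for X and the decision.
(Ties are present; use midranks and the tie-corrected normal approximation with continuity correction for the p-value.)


Step 1: Combine and sort all 13 observations; assign midranks.
sorted (value, group): (5,X), (8,X), (10,X), (14,X), (15,X), (16,Y), (18,X), (19,Y), (25,X), (25,Y), (26,X), (26,Y), (33,Y)
ranks: 5->1, 8->2, 10->3, 14->4, 15->5, 16->6, 18->7, 19->8, 25->9.5, 25->9.5, 26->11.5, 26->11.5, 33->13
Step 2: Rank sum for X: R1 = 1 + 2 + 3 + 4 + 5 + 7 + 9.5 + 11.5 = 43.
Step 3: U_X = R1 - n1(n1+1)/2 = 43 - 8*9/2 = 43 - 36 = 7.
       U_Y = n1*n2 - U_X = 40 - 7 = 33.
Step 4: Ties are present, so use the tie-corrected normal approximation (with continuity correction) for the p-value.
Step 5: p-value = 0.066526; compare to alpha = 0.1. reject H0.

U_X = 7, p = 0.066526, reject H0 at alpha = 0.1.


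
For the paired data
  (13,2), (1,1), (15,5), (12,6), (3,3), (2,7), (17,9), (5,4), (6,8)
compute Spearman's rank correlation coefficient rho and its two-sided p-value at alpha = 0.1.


Step 1: Rank x and y separately (midranks; no ties here).
rank(x): 13->7, 1->1, 15->8, 12->6, 3->3, 2->2, 17->9, 5->4, 6->5
rank(y): 2->2, 1->1, 5->5, 6->6, 3->3, 7->7, 9->9, 4->4, 8->8
Step 2: d_i = R_x(i) - R_y(i); compute d_i^2.
  (7-2)^2=25, (1-1)^2=0, (8-5)^2=9, (6-6)^2=0, (3-3)^2=0, (2-7)^2=25, (9-9)^2=0, (4-4)^2=0, (5-8)^2=9
sum(d^2) = 68.
Step 3: rho = 1 - 6*68 / (9*(9^2 - 1)) = 1 - 408/720 = 0.433333.
Step 4: Under H0, t = rho * sqrt((n-2)/(1-rho^2)) = 1.2721 ~ t(7).
Step 5: Two-sided p-value from the t-distribution with 7 df = 0.243952.
Step 6: alpha = 0.1. fail to reject H0.

rho = 0.4333, p = 0.243952, fail to reject H0 at alpha = 0.1.
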